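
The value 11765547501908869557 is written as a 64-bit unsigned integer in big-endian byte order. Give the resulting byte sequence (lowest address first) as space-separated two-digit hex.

A3 47 9F 1D CF 43 41 B5

11765547501908869557 in hexadecimal, padded to 64 bits, is 0xA3479F1DCF4341B5.
Split into bytes (most-significant first): A3 47 9F 1D CF 43 41 B5.
Big-endian: lowest address holds the most-significant byte.
So the memory order matches the most-significant-first order: A3 47 9F 1D CF 43 41 B5.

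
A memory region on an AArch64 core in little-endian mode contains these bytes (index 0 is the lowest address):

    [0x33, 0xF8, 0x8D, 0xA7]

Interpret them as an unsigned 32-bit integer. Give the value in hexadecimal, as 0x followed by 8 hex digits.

0xA78DF833

Little-endian stores the least-significant byte at the lowest address.
Reassemble most-significant byte first: A7 8D F8 33 → 0xA78DF833.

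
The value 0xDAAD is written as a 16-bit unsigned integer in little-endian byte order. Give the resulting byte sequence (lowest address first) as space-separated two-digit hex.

Split into bytes (most-significant first): DA AD.
In little-endian order the low byte comes first in memory.
So at ascending addresses the bytes are AD DA.

AD DA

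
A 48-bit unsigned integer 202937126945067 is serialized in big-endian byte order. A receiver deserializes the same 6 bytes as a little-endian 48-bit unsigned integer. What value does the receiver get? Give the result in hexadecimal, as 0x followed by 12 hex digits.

0x2B015DFB91B8

202937126945067 in 48-bit hexadecimal is 0xB891FB5D012B.
Stored big-endian, the bytes at ascending addresses are B8 91 FB 5D 01 2B.
Read back as little-endian, the first byte is least significant, giving 0x2B015DFB91B8.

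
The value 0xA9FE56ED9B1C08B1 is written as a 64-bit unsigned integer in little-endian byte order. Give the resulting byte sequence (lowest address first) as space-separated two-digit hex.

Split into bytes (most-significant first): A9 FE 56 ED 9B 1C 08 B1.
Little-endian: lowest address holds the least-significant byte.
So at ascending addresses the bytes are B1 08 1C 9B ED 56 FE A9.

B1 08 1C 9B ED 56 FE A9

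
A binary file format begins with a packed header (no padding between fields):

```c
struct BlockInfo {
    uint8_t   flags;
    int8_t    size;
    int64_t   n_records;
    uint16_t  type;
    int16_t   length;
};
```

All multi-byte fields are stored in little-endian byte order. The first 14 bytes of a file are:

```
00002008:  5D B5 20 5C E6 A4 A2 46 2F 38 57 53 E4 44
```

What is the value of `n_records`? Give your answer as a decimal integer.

`n_records` follows `flags` (1 B), `size` (1 B), so it starts at offset 1 + 1 = 2 and occupies 8 bytes.
Bytes at offsets 2..9: 20 5C E6 A4 A2 46 2F 38.
In little-endian order the low byte comes first in memory.
Reassemble most-significant byte first: 38 2F 46 A2 A4 E6 5C 20 → 0x382F46A2A4E65C20.
0x382F46A2A4E65C20 = 4048532254394571808.

4048532254394571808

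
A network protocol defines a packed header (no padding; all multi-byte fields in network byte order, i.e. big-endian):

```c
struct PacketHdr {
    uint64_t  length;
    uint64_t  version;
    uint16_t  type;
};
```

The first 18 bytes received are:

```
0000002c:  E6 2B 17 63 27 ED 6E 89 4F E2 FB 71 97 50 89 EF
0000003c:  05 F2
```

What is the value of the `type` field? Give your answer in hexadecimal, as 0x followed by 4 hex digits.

`type` follows `length` (8 B), `version` (8 B), so it starts at offset 8 + 8 = 16 and occupies 2 bytes.
Bytes at offsets 16..17: 05 F2.
In big-endian order the high byte comes first in memory.
The bytes are already most-significant first: 0x05F2.

0x05F2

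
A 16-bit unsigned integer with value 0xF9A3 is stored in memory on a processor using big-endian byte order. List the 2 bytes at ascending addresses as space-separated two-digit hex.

Split into bytes (most-significant first): F9 A3.
Big-endian: lowest address holds the most-significant byte.
So the memory order matches the most-significant-first order: F9 A3.

F9 A3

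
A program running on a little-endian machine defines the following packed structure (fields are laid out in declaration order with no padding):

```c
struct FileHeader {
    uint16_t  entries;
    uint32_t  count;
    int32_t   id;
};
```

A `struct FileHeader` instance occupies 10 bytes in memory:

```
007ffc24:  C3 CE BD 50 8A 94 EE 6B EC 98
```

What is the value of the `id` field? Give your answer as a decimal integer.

-1729336338

`id` follows `entries` (2 B), `count` (4 B), so it starts at offset 2 + 4 = 6 and occupies 4 bytes.
Bytes at offsets 6..9: EE 6B EC 98.
In little-endian order the low byte comes first in memory.
Reassemble most-significant byte first: 98 EC 6B EE → 0x98EC6BEE.
Top bit is set, so as a signed 32-bit value this is 0x98EC6BEE − 2^32 = -1729336338.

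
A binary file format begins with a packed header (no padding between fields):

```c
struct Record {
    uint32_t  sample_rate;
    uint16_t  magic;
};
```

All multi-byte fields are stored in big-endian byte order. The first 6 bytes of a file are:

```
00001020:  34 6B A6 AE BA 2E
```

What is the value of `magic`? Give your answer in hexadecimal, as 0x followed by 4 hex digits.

0xBA2E

`magic` follows `sample_rate` (4 bytes), so it starts at byte offset 4 and occupies 2 bytes.
Bytes at offsets 4..5: BA 2E.
Big-endian: lowest address holds the most-significant byte.
The bytes are already most-significant first: 0xBA2E.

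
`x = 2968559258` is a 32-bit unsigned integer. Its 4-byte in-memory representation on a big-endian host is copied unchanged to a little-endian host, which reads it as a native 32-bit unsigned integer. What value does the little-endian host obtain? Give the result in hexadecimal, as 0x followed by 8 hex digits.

2968559258 in 32-bit hexadecimal is 0xB0F09E9A.
Stored big-endian, the bytes at ascending addresses are B0 F0 9E 9A.
Read back as little-endian, the first byte is least significant, giving 0x9A9EF0B0.

0x9A9EF0B0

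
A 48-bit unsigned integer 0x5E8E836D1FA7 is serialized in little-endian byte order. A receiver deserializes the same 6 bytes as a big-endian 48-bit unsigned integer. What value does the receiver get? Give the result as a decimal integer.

183753423162974

Stored little-endian, the bytes at ascending addresses are A7 1F 6D 83 8E 5E.
Read back as big-endian, the last byte is least significant, giving 0xA71F6D838E5E.
0xA71F6D838E5E = 183753423162974.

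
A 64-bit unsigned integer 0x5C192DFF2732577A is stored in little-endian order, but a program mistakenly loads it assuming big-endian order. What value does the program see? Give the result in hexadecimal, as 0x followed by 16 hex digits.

Stored little-endian, the bytes at ascending addresses are 7A 57 32 27 FF 2D 19 5C.
Read back as big-endian, the last byte is least significant, giving 0x7A573227FF2D195C.

0x7A573227FF2D195C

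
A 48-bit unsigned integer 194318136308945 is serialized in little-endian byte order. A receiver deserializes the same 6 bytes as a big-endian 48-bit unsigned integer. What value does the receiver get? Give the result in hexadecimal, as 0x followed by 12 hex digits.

0xD1F47C37BBB0

194318136308945 in 48-bit hexadecimal is 0xB0BB377CF4D1.
Stored little-endian, the bytes at ascending addresses are D1 F4 7C 37 BB B0.
Read back as big-endian, the last byte is least significant, giving 0xD1F47C37BBB0.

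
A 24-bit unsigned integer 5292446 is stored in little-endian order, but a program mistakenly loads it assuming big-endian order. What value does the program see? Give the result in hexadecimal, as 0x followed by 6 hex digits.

0x9EC150

5292446 in 24-bit hexadecimal is 0x50C19E.
Stored little-endian, the bytes at ascending addresses are 9E C1 50.
Read back as big-endian, the last byte is least significant, giving 0x9EC150.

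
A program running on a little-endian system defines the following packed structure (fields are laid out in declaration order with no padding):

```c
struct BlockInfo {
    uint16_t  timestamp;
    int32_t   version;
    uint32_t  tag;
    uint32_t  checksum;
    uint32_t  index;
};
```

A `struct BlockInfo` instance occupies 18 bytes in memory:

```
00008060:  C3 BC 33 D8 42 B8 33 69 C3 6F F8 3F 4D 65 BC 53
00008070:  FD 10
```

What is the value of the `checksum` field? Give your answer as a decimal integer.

1699561464

`checksum` follows `timestamp` (2 B), `version` (4 B), `tag` (4 B), so it starts at offset 2 + 4 + 4 = 10 and occupies 4 bytes.
Bytes at offsets 10..13: F8 3F 4D 65.
In little-endian order the low byte comes first in memory.
Reassemble most-significant byte first: 65 4D 3F F8 → 0x654D3FF8.
0x654D3FF8 = 1699561464.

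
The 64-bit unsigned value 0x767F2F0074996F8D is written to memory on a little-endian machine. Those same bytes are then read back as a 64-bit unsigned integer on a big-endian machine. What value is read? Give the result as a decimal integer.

10191533205261090678

Stored little-endian, the bytes at ascending addresses are 8D 6F 99 74 00 2F 7F 76.
Read back as big-endian, the last byte is least significant, giving 0x8D6F9974002F7F76.
0x8D6F9974002F7F76 = 10191533205261090678.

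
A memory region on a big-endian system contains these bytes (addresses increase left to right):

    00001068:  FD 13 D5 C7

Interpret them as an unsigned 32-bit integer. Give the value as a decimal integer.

4245935559

In big-endian order the high byte comes first in memory.
The bytes are already most-significant first: 0xFD13D5C7.
0xFD13D5C7 = 4245935559.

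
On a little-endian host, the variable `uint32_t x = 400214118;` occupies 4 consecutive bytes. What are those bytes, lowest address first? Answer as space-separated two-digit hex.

400214118 in hexadecimal, padded to 32 bits, is 0x17DAC866.
Split into bytes (most-significant first): 17 DA C8 66.
Little-endian: lowest address holds the least-significant byte.
So at ascending addresses the bytes are 66 C8 DA 17.

66 C8 DA 17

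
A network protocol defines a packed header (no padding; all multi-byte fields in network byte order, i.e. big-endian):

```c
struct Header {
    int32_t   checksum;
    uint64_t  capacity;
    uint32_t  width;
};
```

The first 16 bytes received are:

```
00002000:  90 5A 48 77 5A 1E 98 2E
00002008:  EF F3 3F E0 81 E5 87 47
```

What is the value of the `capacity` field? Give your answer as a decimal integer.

6493795040076447712

`capacity` follows `checksum` (4 bytes), so it starts at byte offset 4 and occupies 8 bytes.
Bytes at offsets 4..11: 5A 1E 98 2E EF F3 3F E0.
Big-endian: lowest address holds the most-significant byte.
The bytes are already most-significant first: 0x5A1E982EEFF33FE0.
0x5A1E982EEFF33FE0 = 6493795040076447712.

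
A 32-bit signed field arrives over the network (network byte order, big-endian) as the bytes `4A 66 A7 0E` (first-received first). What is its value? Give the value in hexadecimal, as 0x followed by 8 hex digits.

Big-endian stores the most-significant byte at the lowest address.
The bytes are already most-significant first: 0x4A66A70E.

0x4A66A70E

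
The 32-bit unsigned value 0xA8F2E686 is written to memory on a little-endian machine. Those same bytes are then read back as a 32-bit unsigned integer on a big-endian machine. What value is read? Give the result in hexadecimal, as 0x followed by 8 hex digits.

0x86E6F2A8

Stored little-endian, the bytes at ascending addresses are 86 E6 F2 A8.
Read back as big-endian, the last byte is least significant, giving 0x86E6F2A8.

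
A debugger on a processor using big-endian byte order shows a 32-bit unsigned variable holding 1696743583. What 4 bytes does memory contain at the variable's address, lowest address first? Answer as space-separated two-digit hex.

65 22 40 9F

1696743583 in hexadecimal, padded to 32 bits, is 0x6522409F.
Split into bytes (most-significant first): 65 22 40 9F.
Big-endian: lowest address holds the most-significant byte.
So the memory order matches the most-significant-first order: 65 22 40 9F.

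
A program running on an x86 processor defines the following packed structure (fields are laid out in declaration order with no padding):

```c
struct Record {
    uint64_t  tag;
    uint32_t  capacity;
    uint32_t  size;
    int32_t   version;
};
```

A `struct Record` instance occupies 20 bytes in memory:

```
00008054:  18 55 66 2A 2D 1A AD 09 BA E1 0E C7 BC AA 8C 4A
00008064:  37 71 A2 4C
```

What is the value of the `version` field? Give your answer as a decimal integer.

`version` follows `tag` (8 B), `capacity` (4 B), `size` (4 B), so it starts at offset 8 + 4 + 4 = 16 and occupies 4 bytes.
Bytes at offsets 16..19: 37 71 A2 4C.
Little-endian stores the least-significant byte at the lowest address.
Reassemble most-significant byte first: 4C A2 71 37 → 0x4CA27137.
0x4CA27137 = 1285714231.

1285714231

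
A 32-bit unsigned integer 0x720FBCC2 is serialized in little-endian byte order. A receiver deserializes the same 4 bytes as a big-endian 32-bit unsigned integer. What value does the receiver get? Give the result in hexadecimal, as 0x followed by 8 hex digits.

0xC2BC0F72

Stored little-endian, the bytes at ascending addresses are C2 BC 0F 72.
Read back as big-endian, the last byte is least significant, giving 0xC2BC0F72.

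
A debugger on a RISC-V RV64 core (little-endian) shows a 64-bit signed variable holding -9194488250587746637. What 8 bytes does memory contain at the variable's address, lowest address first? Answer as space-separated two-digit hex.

B3 EE 36 8C A6 9D 66 80

Two's complement of -9194488250587746637 in 64 bits: 9194488250587746637 = 0x7F99625973C9114D; invert → 0x80669DA68C36EEB2; add 1 → 0x80669DA68C36EEB3.
Split into bytes (most-significant first): 80 66 9D A6 8C 36 EE B3.
In little-endian order the low byte comes first in memory.
So at ascending addresses the bytes are B3 EE 36 8C A6 9D 66 80.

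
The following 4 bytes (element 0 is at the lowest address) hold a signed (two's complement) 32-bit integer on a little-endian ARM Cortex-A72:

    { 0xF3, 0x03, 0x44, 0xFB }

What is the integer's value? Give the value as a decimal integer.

-79428621

Little-endian: lowest address holds the least-significant byte.
Reassemble most-significant byte first: FB 44 03 F3 → 0xFB4403F3.
Top bit is set, so as a signed 32-bit value this is 0xFB4403F3 − 2^32 = -79428621.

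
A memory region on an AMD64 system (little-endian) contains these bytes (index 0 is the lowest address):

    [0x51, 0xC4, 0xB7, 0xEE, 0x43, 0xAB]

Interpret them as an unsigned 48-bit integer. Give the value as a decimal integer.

188308256179281

Little-endian stores the least-significant byte at the lowest address.
Reassemble most-significant byte first: AB 43 EE B7 C4 51 → 0xAB43EEB7C451.
0xAB43EEB7C451 = 188308256179281.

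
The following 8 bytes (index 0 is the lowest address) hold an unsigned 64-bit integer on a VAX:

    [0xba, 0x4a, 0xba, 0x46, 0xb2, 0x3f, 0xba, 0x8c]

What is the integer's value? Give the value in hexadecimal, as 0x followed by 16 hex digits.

0x8CBA3FB246BA4ABA

Little-endian: lowest address holds the least-significant byte.
Reassemble most-significant byte first: 8C BA 3F B2 46 BA 4A BA → 0x8CBA3FB246BA4ABA.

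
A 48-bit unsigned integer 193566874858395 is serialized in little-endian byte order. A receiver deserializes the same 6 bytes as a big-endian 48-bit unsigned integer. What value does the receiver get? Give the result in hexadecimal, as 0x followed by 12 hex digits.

193566874858395 in 48-bit hexadecimal is 0xB00C4CD0F39B.
Stored little-endian, the bytes at ascending addresses are 9B F3 D0 4C 0C B0.
Read back as big-endian, the last byte is least significant, giving 0x9BF3D04C0CB0.

0x9BF3D04C0CB0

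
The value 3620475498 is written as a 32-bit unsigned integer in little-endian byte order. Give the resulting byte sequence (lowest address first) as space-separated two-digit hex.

6A 12 CC D7

3620475498 in hexadecimal, padded to 32 bits, is 0xD7CC126A.
Split into bytes (most-significant first): D7 CC 12 6A.
In little-endian order the low byte comes first in memory.
So at ascending addresses the bytes are 6A 12 CC D7.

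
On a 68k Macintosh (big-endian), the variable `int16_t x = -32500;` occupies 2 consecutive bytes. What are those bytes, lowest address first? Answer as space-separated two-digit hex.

Two's complement of -32500 in 16 bits: 32500 = 0x7EF4; invert → 0x810B; add 1 → 0x810C.
Split into bytes (most-significant first): 81 0C.
Big-endian stores the most-significant byte at the lowest address.
So the memory order matches the most-significant-first order: 81 0C.

81 0C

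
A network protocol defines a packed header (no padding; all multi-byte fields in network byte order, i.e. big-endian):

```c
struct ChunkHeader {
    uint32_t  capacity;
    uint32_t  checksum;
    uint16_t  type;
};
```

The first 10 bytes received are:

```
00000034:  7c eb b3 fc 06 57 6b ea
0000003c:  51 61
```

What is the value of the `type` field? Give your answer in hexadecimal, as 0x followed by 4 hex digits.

0x5161

`type` follows `capacity` (4 B), `checksum` (4 B), so it starts at offset 4 + 4 = 8 and occupies 2 bytes.
Bytes at offsets 8..9: 51 61.
Big-endian stores the most-significant byte at the lowest address.
The bytes are already most-significant first: 0x5161.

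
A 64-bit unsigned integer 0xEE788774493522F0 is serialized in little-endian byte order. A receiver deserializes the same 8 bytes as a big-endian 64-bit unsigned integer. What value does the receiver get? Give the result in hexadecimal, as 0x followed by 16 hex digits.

0xF0223549748778EE

Stored little-endian, the bytes at ascending addresses are F0 22 35 49 74 87 78 EE.
Read back as big-endian, the last byte is least significant, giving 0xF0223549748778EE.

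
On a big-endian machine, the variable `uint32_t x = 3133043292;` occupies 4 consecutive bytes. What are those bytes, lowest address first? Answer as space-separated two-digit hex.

BA BE 72 5C

3133043292 in hexadecimal, padded to 32 bits, is 0xBABE725C.
Split into bytes (most-significant first): BA BE 72 5C.
Big-endian stores the most-significant byte at the lowest address.
So the memory order matches the most-significant-first order: BA BE 72 5C.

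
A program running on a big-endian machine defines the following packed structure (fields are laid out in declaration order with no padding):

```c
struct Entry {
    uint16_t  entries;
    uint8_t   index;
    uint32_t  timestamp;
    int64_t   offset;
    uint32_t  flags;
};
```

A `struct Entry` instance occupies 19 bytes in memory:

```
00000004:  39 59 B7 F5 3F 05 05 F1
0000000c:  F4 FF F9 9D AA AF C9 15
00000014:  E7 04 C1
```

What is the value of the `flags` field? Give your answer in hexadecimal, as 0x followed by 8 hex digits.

`flags` follows `entries` (2 B), `index` (1 B), `timestamp` (4 B), `offset` (8 B), so it starts at offset 2 + 1 + 4 + 8 = 15 and occupies 4 bytes.
Bytes at offsets 15..18: 15 E7 04 C1.
Big-endian: lowest address holds the most-significant byte.
The bytes are already most-significant first: 0x15E704C1.

0x15E704C1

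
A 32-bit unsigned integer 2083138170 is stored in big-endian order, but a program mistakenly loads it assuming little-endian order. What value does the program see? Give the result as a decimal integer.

2083138170 in 32-bit hexadecimal is 0x7C2A2A7A.
Stored big-endian, the bytes at ascending addresses are 7C 2A 2A 7A.
Read back as little-endian, the first byte is least significant, giving 0x7A2A2A7C.
0x7A2A2A7C = 2049583740.

2049583740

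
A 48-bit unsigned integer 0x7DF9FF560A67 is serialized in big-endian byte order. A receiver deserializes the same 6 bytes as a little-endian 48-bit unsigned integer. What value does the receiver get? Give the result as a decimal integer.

113294106950013

Stored big-endian, the bytes at ascending addresses are 7D F9 FF 56 0A 67.
Read back as little-endian, the first byte is least significant, giving 0x670A56FFF97D.
0x670A56FFF97D = 113294106950013.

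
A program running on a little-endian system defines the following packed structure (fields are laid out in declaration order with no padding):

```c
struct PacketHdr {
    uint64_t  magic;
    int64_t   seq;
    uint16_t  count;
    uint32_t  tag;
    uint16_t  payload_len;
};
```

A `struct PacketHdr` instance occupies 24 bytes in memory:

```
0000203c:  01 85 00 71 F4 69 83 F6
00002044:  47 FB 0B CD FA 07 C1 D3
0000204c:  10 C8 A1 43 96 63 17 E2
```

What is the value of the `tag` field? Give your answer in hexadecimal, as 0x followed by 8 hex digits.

0x639643A1

`tag` follows `magic` (8 B), `seq` (8 B), `count` (2 B), so it starts at offset 8 + 8 + 2 = 18 and occupies 4 bytes.
Bytes at offsets 18..21: A1 43 96 63.
Little-endian stores the least-significant byte at the lowest address.
Reassemble most-significant byte first: 63 96 43 A1 → 0x639643A1.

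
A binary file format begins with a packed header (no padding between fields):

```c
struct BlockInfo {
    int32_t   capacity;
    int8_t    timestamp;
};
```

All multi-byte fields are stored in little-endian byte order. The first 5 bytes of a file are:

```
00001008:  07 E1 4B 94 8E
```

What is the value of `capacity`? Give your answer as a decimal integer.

-1806966521

`capacity` is the first field, at byte offset 0, occupying 4 bytes.
Bytes at offsets 0..3: 07 E1 4B 94.
Little-endian: lowest address holds the least-significant byte.
Reassemble most-significant byte first: 94 4B E1 07 → 0x944BE107.
Top bit is set, so as a signed 32-bit value this is 0x944BE107 − 2^32 = -1806966521.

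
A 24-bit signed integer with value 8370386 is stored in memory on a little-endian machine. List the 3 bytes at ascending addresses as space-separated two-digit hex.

8370386 in hexadecimal, padded to 24 bits, is 0x7FB8D2.
Split into bytes (most-significant first): 7F B8 D2.
Little-endian stores the least-significant byte at the lowest address.
So at ascending addresses the bytes are D2 B8 7F.

D2 B8 7F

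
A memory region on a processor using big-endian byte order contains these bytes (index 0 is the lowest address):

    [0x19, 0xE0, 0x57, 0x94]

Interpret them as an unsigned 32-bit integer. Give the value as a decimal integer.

Big-endian stores the most-significant byte at the lowest address.
The bytes are already most-significant first: 0x19E05794.
0x19E05794 = 434132884.

434132884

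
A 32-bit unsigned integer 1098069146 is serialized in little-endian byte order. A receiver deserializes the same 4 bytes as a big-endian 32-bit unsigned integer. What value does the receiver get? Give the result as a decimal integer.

1098069146 in 32-bit hexadecimal is 0x4173349A.
Stored little-endian, the bytes at ascending addresses are 9A 34 73 41.
Read back as big-endian, the last byte is least significant, giving 0x9A347341.
0x9A347341 = 2587128641.

2587128641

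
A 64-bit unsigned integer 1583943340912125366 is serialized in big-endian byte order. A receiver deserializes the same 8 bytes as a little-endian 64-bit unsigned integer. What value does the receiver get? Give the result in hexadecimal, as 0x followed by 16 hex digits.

0xB6A56993134CFB15

1583943340912125366 in 64-bit hexadecimal is 0x15FB4C139369A5B6.
Stored big-endian, the bytes at ascending addresses are 15 FB 4C 13 93 69 A5 B6.
Read back as little-endian, the first byte is least significant, giving 0xB6A56993134CFB15.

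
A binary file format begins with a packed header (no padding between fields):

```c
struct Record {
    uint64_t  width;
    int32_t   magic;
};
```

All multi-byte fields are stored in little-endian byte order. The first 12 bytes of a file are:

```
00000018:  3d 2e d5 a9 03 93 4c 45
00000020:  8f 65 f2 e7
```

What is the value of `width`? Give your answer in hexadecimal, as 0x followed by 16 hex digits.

0x454C9303A9D52E3D

`width` is the first field, at byte offset 0, occupying 8 bytes.
Bytes at offsets 0..7: 3D 2E D5 A9 03 93 4C 45.
In little-endian order the low byte comes first in memory.
Reassemble most-significant byte first: 45 4C 93 03 A9 D5 2E 3D → 0x454C9303A9D52E3D.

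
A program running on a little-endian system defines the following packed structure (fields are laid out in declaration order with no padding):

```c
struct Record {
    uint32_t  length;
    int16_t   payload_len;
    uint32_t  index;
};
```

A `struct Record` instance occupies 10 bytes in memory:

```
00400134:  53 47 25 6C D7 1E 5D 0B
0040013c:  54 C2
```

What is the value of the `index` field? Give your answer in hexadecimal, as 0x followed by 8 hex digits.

0xC2540B5D

`index` follows `length` (4 B), `payload_len` (2 B), so it starts at offset 4 + 2 = 6 and occupies 4 bytes.
Bytes at offsets 6..9: 5D 0B 54 C2.
Little-endian stores the least-significant byte at the lowest address.
Reassemble most-significant byte first: C2 54 0B 5D → 0xC2540B5D.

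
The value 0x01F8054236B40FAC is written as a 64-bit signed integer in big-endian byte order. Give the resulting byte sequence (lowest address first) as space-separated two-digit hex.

Split into bytes (most-significant first): 01 F8 05 42 36 B4 0F AC.
Big-endian stores the most-significant byte at the lowest address.
So the memory order matches the most-significant-first order: 01 F8 05 42 36 B4 0F AC.

01 F8 05 42 36 B4 0F AC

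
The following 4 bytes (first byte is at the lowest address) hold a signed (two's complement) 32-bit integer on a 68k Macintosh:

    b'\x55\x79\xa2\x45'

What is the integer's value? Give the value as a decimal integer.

1434034757

Big-endian: lowest address holds the most-significant byte.
The bytes are already most-significant first: 0x5579A245.
0x5579A245 = 1434034757.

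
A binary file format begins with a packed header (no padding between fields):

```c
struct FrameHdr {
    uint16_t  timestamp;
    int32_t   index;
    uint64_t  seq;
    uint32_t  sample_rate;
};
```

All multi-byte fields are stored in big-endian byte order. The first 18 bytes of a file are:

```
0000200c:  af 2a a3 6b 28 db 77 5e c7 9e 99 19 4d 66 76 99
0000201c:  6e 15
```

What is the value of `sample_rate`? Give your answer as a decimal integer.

1989766677

`sample_rate` follows `timestamp` (2 B), `index` (4 B), `seq` (8 B), so it starts at offset 2 + 4 + 8 = 14 and occupies 4 bytes.
Bytes at offsets 14..17: 76 99 6E 15.
In big-endian order the high byte comes first in memory.
The bytes are already most-significant first: 0x76996E15.
0x76996E15 = 1989766677.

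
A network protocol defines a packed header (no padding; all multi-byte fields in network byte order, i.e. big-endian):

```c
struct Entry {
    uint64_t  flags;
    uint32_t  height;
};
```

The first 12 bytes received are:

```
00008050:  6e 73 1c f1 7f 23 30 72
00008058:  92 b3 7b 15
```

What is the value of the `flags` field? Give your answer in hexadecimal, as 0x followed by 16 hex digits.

0x6E731CF17F233072

`flags` is the first field, at byte offset 0, occupying 8 bytes.
Bytes at offsets 0..7: 6E 73 1C F1 7F 23 30 72.
In big-endian order the high byte comes first in memory.
The bytes are already most-significant first: 0x6E731CF17F233072.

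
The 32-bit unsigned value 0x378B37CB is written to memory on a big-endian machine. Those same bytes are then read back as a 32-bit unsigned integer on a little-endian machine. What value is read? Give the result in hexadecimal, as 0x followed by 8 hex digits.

0xCB378B37

Stored big-endian, the bytes at ascending addresses are 37 8B 37 CB.
Read back as little-endian, the first byte is least significant, giving 0xCB378B37.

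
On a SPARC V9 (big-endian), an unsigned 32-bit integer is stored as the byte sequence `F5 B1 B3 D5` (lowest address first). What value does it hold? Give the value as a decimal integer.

4122063829

Big-endian stores the most-significant byte at the lowest address.
The bytes are already most-significant first: 0xF5B1B3D5.
0xF5B1B3D5 = 4122063829.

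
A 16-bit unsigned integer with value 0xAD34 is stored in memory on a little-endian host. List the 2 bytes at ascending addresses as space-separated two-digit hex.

34 AD

Split into bytes (most-significant first): AD 34.
Little-endian stores the least-significant byte at the lowest address.
So at ascending addresses the bytes are 34 AD.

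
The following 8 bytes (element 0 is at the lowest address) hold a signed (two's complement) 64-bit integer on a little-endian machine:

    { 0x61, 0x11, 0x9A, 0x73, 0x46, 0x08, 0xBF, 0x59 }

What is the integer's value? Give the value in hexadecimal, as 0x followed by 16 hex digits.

Little-endian stores the least-significant byte at the lowest address.
Reassemble most-significant byte first: 59 BF 08 46 73 9A 11 61 → 0x59BF0846739A1161.

0x59BF0846739A1161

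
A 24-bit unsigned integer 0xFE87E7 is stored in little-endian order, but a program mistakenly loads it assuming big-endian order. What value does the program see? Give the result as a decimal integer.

Stored little-endian, the bytes at ascending addresses are E7 87 FE.
Read back as big-endian, the last byte is least significant, giving 0xE787FE.
0xE787FE = 15173630.

15173630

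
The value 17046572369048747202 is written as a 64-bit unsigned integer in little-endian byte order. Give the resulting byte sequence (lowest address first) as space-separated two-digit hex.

17046572369048747202 in hexadecimal, padded to 64 bits, is 0xEC919740C723BCC2.
Split into bytes (most-significant first): EC 91 97 40 C7 23 BC C2.
Little-endian: lowest address holds the least-significant byte.
So at ascending addresses the bytes are C2 BC 23 C7 40 97 91 EC.

C2 BC 23 C7 40 97 91 EC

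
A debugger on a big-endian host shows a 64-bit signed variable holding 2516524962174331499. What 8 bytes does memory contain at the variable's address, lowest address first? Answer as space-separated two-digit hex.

2516524962174331499 in hexadecimal, padded to 64 bits, is 0x22EC7E1EB6CDEA6B.
Split into bytes (most-significant first): 22 EC 7E 1E B6 CD EA 6B.
Big-endian: lowest address holds the most-significant byte.
So the memory order matches the most-significant-first order: 22 EC 7E 1E B6 CD EA 6B.

22 EC 7E 1E B6 CD EA 6B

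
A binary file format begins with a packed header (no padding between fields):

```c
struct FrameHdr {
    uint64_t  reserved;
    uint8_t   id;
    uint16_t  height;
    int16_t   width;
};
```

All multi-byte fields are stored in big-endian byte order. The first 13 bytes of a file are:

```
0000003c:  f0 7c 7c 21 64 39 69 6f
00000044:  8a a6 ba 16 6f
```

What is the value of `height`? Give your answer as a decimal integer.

42682

`height` follows `reserved` (8 B), `id` (1 B), so it starts at offset 8 + 1 = 9 and occupies 2 bytes.
Bytes at offsets 9..10: A6 BA.
In big-endian order the high byte comes first in memory.
The bytes are already most-significant first: 0xA6BA.
0xA6BA = 42682.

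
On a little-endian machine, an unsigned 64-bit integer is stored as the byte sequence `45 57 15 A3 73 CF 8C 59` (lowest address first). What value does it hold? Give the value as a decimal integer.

In little-endian order the low byte comes first in memory.
Reassemble most-significant byte first: 59 8C CF 73 A3 15 57 45 → 0x598CCF73A3155745.
0x598CCF73A3155745 = 6452760461679351621.

6452760461679351621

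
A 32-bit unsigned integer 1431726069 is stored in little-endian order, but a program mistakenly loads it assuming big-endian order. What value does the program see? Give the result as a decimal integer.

4117190229

1431726069 in 32-bit hexadecimal is 0x555667F5.
Stored little-endian, the bytes at ascending addresses are F5 67 56 55.
Read back as big-endian, the last byte is least significant, giving 0xF5675655.
0xF5675655 = 4117190229.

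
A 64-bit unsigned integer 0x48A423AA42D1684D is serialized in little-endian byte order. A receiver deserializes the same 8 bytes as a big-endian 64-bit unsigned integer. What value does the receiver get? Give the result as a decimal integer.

Stored little-endian, the bytes at ascending addresses are 4D 68 D1 42 AA 23 A4 48.
Read back as big-endian, the last byte is least significant, giving 0x4D68D142AA23A448.
0x4D68D142AA23A448 = 5577938222750868552.

5577938222750868552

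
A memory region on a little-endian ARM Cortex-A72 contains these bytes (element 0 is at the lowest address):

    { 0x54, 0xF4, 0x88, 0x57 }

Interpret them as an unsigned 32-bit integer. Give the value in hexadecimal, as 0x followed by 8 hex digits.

Little-endian stores the least-significant byte at the lowest address.
Reassemble most-significant byte first: 57 88 F4 54 → 0x5788F454.

0x5788F454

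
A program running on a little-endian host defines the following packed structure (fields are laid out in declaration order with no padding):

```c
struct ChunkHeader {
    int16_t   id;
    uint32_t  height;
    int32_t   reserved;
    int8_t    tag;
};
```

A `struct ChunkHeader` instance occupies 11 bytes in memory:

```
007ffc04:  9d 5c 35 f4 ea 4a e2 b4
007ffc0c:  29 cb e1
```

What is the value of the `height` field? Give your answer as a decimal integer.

1256911925

`height` follows `id` (2 bytes), so it starts at byte offset 2 and occupies 4 bytes.
Bytes at offsets 2..5: 35 F4 EA 4A.
Little-endian stores the least-significant byte at the lowest address.
Reassemble most-significant byte first: 4A EA F4 35 → 0x4AEAF435.
0x4AEAF435 = 1256911925.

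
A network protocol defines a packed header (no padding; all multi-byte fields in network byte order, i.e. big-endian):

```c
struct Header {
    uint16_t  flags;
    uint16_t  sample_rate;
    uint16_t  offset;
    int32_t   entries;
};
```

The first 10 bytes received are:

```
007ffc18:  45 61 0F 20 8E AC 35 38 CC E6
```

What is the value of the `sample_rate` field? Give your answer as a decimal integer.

3872

`sample_rate` follows `flags` (2 bytes), so it starts at byte offset 2 and occupies 2 bytes.
Bytes at offsets 2..3: 0F 20.
In big-endian order the high byte comes first in memory.
The bytes are already most-significant first: 0x0F20.
0x0F20 = 3872.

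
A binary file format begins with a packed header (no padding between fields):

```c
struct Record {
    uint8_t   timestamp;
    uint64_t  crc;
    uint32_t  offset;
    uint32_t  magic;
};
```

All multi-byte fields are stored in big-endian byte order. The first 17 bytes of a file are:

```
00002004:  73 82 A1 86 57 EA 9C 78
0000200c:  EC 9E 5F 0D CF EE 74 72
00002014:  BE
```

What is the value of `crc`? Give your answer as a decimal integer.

`crc` follows `timestamp` (1 byte), so it starts at byte offset 1 and occupies 8 bytes.
Bytes at offsets 1..8: 82 A1 86 57 EA 9C 78 EC.
Big-endian stores the most-significant byte at the lowest address.
The bytes are already most-significant first: 0x82A18657EA9C78EC.
0x82A18657EA9C78EC = 9412952408337447148.

9412952408337447148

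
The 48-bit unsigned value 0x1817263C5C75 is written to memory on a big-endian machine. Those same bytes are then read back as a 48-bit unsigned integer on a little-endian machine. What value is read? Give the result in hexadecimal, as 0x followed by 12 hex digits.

Stored big-endian, the bytes at ascending addresses are 18 17 26 3C 5C 75.
Read back as little-endian, the first byte is least significant, giving 0x755C3C261718.

0x755C3C261718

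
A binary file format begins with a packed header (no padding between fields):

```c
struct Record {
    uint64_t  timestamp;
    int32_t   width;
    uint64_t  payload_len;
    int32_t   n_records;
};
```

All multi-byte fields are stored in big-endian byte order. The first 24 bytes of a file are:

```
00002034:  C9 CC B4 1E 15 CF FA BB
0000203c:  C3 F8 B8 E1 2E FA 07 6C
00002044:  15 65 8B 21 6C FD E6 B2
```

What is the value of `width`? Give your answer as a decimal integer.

`width` follows `timestamp` (8 bytes), so it starts at byte offset 8 and occupies 4 bytes.
Bytes at offsets 8..11: C3 F8 B8 E1.
In big-endian order the high byte comes first in memory.
The bytes are already most-significant first: 0xC3F8B8E1.
Top bit is set, so as a signed 32-bit value this is 0xC3F8B8E1 − 2^32 = -1007109919.

-1007109919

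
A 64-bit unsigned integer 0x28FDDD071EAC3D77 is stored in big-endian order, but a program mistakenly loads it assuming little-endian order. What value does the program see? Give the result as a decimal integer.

Stored big-endian, the bytes at ascending addresses are 28 FD DD 07 1E AC 3D 77.
Read back as little-endian, the first byte is least significant, giving 0x773DAC1E07DDFD28.
0x773DAC1E07DDFD28 = 8592212909073759528.

8592212909073759528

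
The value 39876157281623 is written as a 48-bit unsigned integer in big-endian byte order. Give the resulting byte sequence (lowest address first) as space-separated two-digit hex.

39876157281623 in hexadecimal, padded to 48 bits, is 0x244464309557.
Split into bytes (most-significant first): 24 44 64 30 95 57.
Big-endian stores the most-significant byte at the lowest address.
So the memory order matches the most-significant-first order: 24 44 64 30 95 57.

24 44 64 30 95 57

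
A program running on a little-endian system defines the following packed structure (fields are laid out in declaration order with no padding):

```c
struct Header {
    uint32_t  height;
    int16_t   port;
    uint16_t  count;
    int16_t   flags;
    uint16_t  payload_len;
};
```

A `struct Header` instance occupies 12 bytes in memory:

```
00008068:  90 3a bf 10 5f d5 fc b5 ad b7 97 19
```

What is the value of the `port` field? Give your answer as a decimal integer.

-10913

`port` follows `height` (4 bytes), so it starts at byte offset 4 and occupies 2 bytes.
Bytes at offsets 4..5: 5F D5.
In little-endian order the low byte comes first in memory.
Reassemble most-significant byte first: D5 5F → 0xD55F.
Top bit is set, so as a signed 16-bit value this is 0xD55F − 2^16 = -10913.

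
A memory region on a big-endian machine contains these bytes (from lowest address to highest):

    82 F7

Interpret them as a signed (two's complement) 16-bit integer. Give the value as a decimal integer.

-32009

Big-endian stores the most-significant byte at the lowest address.
The bytes are already most-significant first: 0x82F7.
Top bit is set, so as a signed 16-bit value this is 0x82F7 − 2^16 = -32009.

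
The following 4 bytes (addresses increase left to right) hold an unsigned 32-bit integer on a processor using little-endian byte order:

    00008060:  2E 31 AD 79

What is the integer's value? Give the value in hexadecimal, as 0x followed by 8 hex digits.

In little-endian order the low byte comes first in memory.
Reassemble most-significant byte first: 79 AD 31 2E → 0x79AD312E.

0x79AD312E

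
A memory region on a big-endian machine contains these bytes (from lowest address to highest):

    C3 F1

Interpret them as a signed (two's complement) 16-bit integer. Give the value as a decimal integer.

In big-endian order the high byte comes first in memory.
The bytes are already most-significant first: 0xC3F1.
Top bit is set, so as a signed 16-bit value this is 0xC3F1 − 2^16 = -15375.

-15375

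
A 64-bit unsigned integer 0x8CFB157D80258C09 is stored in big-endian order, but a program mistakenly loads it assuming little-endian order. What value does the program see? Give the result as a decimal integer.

687966076865477516

Stored big-endian, the bytes at ascending addresses are 8C FB 15 7D 80 25 8C 09.
Read back as little-endian, the first byte is least significant, giving 0x098C25807D15FB8C.
0x098C25807D15FB8C = 687966076865477516.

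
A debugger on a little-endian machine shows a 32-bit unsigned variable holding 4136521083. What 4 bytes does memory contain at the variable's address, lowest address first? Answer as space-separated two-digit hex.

4136521083 in hexadecimal, padded to 32 bits, is 0xF68E4D7B.
Split into bytes (most-significant first): F6 8E 4D 7B.
Little-endian stores the least-significant byte at the lowest address.
So at ascending addresses the bytes are 7B 4D 8E F6.

7B 4D 8E F6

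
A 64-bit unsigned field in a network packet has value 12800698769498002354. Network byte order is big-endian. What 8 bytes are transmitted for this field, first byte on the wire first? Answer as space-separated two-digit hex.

B1 A5 37 B5 B8 B5 53 B2

12800698769498002354 in hexadecimal, padded to 64 bits, is 0xB1A537B5B8B553B2.
Split into bytes (most-significant first): B1 A5 37 B5 B8 B5 53 B2.
Big-endian: lowest address holds the most-significant byte.
So the memory order matches the most-significant-first order: B1 A5 37 B5 B8 B5 53 B2.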